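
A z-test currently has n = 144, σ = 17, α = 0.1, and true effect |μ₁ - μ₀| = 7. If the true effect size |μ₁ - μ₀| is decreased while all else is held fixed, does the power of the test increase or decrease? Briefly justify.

Power decreases: a smaller true effect decreases the non-centrality λ = |μ₁ - μ₀|/(σ/√n).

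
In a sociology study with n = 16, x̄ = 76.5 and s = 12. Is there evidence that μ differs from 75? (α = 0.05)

t = (x̄ - μ₀)/(s/√n) = (76.5 - 75)/(12/√16) = 0.5. df = 15, critical t = ±2.131. Fail to reject H₀.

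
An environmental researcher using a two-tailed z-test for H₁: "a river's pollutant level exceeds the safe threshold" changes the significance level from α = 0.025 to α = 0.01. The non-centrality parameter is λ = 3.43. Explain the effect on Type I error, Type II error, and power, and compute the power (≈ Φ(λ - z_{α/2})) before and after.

Decreasing α from 0.025 to 0.01:
• Type I error rate decreases (α is the Type I rate by definition).
• Critical value moves from z_{α/2} = 2.241 to 2.576, so power = Φ(λ - z_{α/2}) goes from Φ(3.43 - 2.241) = 0.883 to Φ(3.43 - 2.576) = 0.803.
• Type II error rate β = 1 - power therefore increases (0.117 → 0.197).
Appropriate when false positives are costly — here, shutting down a compliant factory unnecessarily.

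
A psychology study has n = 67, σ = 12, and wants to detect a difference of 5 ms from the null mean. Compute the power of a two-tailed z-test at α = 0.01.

SE = σ/√n = 12/√67 = 1.466. Non-centrality λ = d/SE = 5/1.466 = 3.411. Power ≈ Φ(λ - z_{α/2}) = Φ(3.411 - 2.576) = Φ(0.835) = 0.798.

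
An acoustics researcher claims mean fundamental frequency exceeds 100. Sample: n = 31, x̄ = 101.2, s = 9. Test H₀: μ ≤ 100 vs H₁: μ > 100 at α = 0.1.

t = (101.2 - 100)/(9/√31) = 0.742, df = 30. Critical t = 1.31. Fail to reject H₀.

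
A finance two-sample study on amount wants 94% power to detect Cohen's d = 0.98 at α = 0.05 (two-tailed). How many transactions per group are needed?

z_{α/2} = 1.96, z_β = Φ⁻¹(0.94) = 1.555. For large effect (d = 0.98): n per group = 2(z_{α/2} + z_β)²/d² = 2(1.96 + 1.555)²/0.98² = 25.7 → 26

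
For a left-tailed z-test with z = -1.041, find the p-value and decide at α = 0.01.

p = P(Z < -1.041) = Φ(-1.041) ≈ 0.1489. Since p ≥ 0.01, fail to reject H₀ (not significant) at α = 0.01.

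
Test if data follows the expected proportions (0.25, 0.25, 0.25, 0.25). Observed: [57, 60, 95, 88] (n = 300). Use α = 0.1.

Expected: [75.0, 75.0, 75.0, 75.0]. χ² = 14.907. df = 3, critical = 6.251. Reject H₀.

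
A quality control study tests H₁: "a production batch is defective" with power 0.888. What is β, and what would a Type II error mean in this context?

β = 1 - power = 1 - 0.888 = 0.112. A Type II error is failing to reject H₀ when H₀ is false (false negative) — here, failing to conclude that a production batch is defective when in fact it is true. Consequence: shipping a defective batch — faulty products reach customers.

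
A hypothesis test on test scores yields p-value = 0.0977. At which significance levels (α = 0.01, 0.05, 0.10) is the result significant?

p = 0.0977. Significant at: α = 0.1.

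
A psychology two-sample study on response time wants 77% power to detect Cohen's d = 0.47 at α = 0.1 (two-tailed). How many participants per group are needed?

z_{α/2} = 1.645, z_β = Φ⁻¹(0.77) = 0.739. For small effect (d = 0.47): n per group = 2(z_{α/2} + z_β)²/d² = 2(1.645 + 0.739)²/0.47² = 51.5 → 52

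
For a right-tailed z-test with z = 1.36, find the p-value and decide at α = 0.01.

p = P(Z > 1.36) = 1 - Φ(1.36) ≈ 0.0869. Since p ≥ 0.01, fail to reject H₀ (not significant) at α = 0.01.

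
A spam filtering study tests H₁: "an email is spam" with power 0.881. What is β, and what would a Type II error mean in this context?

β = 1 - power = 1 - 0.881 = 0.119. A Type II error is failing to reject H₀ when H₀ is false (false negative) — here, failing to conclude that an email is spam when in fact it is true. Consequence: a spam email lands in the inbox.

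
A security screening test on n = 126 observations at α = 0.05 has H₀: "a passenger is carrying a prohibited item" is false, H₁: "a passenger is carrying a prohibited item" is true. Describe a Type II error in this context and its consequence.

Type II error: failing to reject H₀ when it is false — concluding that a passenger is carrying a prohibited item is not supported when in fact it is. Consequence: letting a prohibited item through — security breach.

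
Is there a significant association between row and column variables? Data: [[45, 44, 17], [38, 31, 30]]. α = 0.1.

χ² = 6.208. df = 2, critical = 4.605. Reject H₀. Variables are dependent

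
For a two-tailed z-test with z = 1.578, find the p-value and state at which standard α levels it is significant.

p = 2·P(Z > |1.578|) = 2·(1 - Φ(1.578)) ≈ 0.1146. Not significant at any standard level.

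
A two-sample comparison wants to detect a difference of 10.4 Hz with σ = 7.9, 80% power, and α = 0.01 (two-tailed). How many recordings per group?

n per group = 2(z_α/2 + z_β)²σ²/d² = 2×(2.576 + 0.84)²×7.9²/10.4² = 13.5 → n = 14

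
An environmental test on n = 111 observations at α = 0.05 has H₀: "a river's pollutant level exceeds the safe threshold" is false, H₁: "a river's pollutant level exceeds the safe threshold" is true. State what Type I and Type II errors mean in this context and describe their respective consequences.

Type I (false positive): concluding that a river's pollutant level exceeds the safe threshold when it is not — shutting down a compliant factory unnecessarily. Type II (false negative): failing to conclude that a river's pollutant level exceeds the safe threshold when it is — allowing unsafe pollution to continue. Which is costlier depends on domain priorities and is a judgement call rather than a statistical fact.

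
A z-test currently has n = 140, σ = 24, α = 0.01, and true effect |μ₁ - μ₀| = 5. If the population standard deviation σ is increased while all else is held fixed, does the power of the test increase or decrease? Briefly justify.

Power decreases: a larger σ inflates the standard error σ/√n, pulling the sampling distribution under H₁ back toward the critical value.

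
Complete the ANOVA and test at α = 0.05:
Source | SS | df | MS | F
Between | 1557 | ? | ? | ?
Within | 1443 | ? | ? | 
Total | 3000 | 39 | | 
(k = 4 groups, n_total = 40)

df_between = 3, df_within = 36. MS_between = 519.0, MS_within = 40.08. F = 12.948, F_crit ≈ 2.866. Reject H₀.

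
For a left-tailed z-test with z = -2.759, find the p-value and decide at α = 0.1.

p = P(Z < -2.759) = Φ(-2.759) ≈ 0.0029. Since p < 0.1, reject H₀ (significant) at α = 0.1.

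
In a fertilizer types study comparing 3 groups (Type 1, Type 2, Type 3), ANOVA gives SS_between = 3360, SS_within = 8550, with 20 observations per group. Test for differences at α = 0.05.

df_between = 2, df_within = 57. F = MS_between/MS_within = 1680.0/150.0 = 11.2. F_crit ≈ 3.159. Reject H₀. At least one mean differs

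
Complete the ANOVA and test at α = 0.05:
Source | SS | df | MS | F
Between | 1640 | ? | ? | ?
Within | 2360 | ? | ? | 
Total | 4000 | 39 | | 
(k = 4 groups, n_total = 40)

df_between = 3, df_within = 36. MS_between = 546.67, MS_within = 65.56. F = 8.339, F_crit ≈ 2.866. Reject H₀.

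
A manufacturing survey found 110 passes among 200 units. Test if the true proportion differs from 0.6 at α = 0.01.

p̂ = 0.55, p₀ = 0.6. z = (p̂ - p₀)/√(p₀(1-p₀)/n) = -1.443. Critical: ±2.576. Fail to reject H₀.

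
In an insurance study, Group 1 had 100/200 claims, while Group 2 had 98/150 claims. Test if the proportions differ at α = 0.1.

p̂₁ = 0.5, p̂₂ = 0.653, pooled p̂ = 0.566. z = -2.864. Critical: ±1.645. Reject H₀.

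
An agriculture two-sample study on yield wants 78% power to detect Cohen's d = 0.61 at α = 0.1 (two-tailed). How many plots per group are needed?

z_{α/2} = 1.645, z_β = Φ⁻¹(0.78) = 0.772. For medium effect (d = 0.61): n per group = 2(z_{α/2} + z_β)²/d² = 2(1.645 + 0.772)²/0.61² = 31.4 → 32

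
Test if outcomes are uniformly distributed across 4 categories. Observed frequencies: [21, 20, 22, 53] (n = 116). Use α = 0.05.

Expected = 29 each. χ² = Σ(O-E)²/E = 26.552. df = 3, critical value = 7.815. Reject H₀.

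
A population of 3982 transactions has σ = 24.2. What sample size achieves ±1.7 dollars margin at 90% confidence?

Without FPC: n₀ = (1.645×24.2/1.7)² = 548.359. With FPC: n = n₀N/(n₀+N-1) = 482.1 → n = 483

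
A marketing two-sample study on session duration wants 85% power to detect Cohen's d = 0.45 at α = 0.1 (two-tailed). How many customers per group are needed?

z_{α/2} = 1.645, z_β = Φ⁻¹(0.85) = 1.036. For small effect (d = 0.45): n per group = 2(z_{α/2} + z_β)²/d² = 2(1.645 + 1.036)²/0.45² = 71.0 → 71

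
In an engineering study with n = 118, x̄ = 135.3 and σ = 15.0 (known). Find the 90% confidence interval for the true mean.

CI = x̄ ± z*(σ/√n) = 135.3 ± 1.645(15.0/√118) = 135.3 ± 2.27 = (133.03, 137.57)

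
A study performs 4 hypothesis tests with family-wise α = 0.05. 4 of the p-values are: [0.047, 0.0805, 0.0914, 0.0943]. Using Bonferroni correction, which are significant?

Bonferroni α = 0.05/4 = 0.0125. None of the given p-values are significant.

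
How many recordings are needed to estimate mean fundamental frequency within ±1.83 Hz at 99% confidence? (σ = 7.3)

n = (z*σ/E)² = (2.576×7.3/1.83)² = 105.6 → n = 106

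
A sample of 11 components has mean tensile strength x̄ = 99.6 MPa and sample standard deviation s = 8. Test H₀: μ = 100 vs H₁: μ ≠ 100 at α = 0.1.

t = (x̄ - μ₀)/(s/√n) = (99.6 - 100)/(8/√11) = -0.166. df = 10, critical t = ±1.812. Fail to reject H₀.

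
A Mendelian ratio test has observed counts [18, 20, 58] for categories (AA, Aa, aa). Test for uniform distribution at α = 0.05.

Expected = 32 each. χ² = Σ(O-E)²/E = 31.75. df = 2, critical value = 5.991. Reject H₀.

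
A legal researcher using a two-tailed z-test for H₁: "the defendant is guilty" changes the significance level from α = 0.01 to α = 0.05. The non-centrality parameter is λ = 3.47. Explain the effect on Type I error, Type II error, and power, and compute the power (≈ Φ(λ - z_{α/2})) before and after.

Increasing α from 0.01 to 0.05:
• Type I error rate increases (α is the Type I rate by definition).
• Critical value moves from z_{α/2} = 2.576 to 1.96, so power = Φ(λ - z_{α/2}) goes from Φ(3.47 - 2.576) = 0.814 to Φ(3.47 - 1.96) = 0.934.
• Type II error rate β = 1 - power therefore decreases (0.186 → 0.066).
Appropriate when false negatives are costly — here, acquitting a guilty person.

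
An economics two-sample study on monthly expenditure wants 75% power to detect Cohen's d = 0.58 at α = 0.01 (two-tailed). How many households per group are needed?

z_{α/2} = 2.576, z_β = Φ⁻¹(0.75) = 0.674. For medium effect (d = 0.58): n per group = 2(z_{α/2} + z_β)²/d² = 2(2.576 + 0.674)²/0.58² = 62.8 → 63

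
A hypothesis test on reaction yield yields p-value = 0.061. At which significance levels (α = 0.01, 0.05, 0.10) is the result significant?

p = 0.061. Significant at: α = 0.1.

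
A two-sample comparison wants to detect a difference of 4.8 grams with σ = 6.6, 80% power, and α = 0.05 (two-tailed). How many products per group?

n per group = 2(z_α/2 + z_β)²σ²/d² = 2×(1.96 + 0.84)²×6.6²/4.8² = 29.6 → n = 30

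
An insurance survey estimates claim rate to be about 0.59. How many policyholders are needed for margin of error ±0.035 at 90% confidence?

n = z²p(1-p)/E² = 1.645²×0.59×0.41/0.035² = 534.4 → n = 535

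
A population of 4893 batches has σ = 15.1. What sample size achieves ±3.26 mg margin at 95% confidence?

Without FPC: n₀ = (1.96×15.1/3.26)² = 82.42. With FPC: n = n₀N/(n₀+N-1) = 81.1 → n = 82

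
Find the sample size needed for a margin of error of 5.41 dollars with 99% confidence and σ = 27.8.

n = (z*σ/E)² = (2.576×27.8/5.41)² = 175.2 → n = 176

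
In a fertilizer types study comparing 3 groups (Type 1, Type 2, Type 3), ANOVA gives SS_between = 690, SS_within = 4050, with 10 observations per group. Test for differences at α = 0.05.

df_between = 2, df_within = 27. F = MS_between/MS_within = 345.0/150.0 = 2.3. F_crit ≈ 3.354. Fail to reject H₀.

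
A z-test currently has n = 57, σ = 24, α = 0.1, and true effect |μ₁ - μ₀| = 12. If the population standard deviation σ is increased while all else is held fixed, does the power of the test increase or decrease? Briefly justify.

Power decreases: a larger σ inflates the standard error σ/√n, pulling the sampling distribution under H₁ back toward the critical value.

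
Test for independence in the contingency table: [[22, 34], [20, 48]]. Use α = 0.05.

χ² = 1.337. df = 1, critical = 3.841. Fail to reject H₀. No evidence of dependence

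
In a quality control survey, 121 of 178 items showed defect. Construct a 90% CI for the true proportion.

p̂ = 0.68. CI = p̂ ± z*√(p̂(1-p̂)/n) = (0.622, 0.737)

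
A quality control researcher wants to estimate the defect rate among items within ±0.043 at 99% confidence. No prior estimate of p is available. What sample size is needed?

Conservative approach: use p = 0.5 (maximizes p(1-p) = 0.25). n = z²(0.25)/E² = 2.576²×0.25/0.043² = 897.2 → n = 898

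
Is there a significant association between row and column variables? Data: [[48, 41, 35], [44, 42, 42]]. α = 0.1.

χ² = 0.759. df = 2, critical = 4.605. Fail to reject H₀. No evidence of dependence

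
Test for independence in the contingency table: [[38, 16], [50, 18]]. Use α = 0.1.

χ² = 0.149. df = 1, critical = 2.706. Fail to reject H₀. No evidence of dependence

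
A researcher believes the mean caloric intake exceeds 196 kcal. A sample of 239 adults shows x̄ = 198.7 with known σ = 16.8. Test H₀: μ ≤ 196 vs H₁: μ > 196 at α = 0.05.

z = 2.485. Critical value: 1.645. Reject H₀.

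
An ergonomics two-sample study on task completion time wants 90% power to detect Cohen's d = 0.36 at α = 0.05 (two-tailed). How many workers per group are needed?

z_{α/2} = 1.96, z_β = Φ⁻¹(0.9) = 1.282. For small effect (d = 0.36): n per group = 2(z_{α/2} + z_β)²/d² = 2(1.96 + 1.282)²/0.36² = 162.2 → 163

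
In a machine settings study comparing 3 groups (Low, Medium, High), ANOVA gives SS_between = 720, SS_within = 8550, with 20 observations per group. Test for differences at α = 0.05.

df_between = 2, df_within = 57. F = MS_between/MS_within = 360.0/150.0 = 2.4. F_crit ≈ 3.159. Fail to reject H₀.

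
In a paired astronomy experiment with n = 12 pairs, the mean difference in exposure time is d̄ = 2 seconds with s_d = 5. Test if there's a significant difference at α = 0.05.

t = d̄/(s_d/√n) = 2/(5/√12) = 1.386. df = 11, critical t = ±2.201. Fail to reject H₀.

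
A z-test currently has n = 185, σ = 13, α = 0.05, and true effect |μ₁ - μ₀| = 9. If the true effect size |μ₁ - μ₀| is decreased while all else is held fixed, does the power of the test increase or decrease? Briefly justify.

Power decreases: a smaller true effect decreases the non-centrality λ = |μ₁ - μ₀|/(σ/√n).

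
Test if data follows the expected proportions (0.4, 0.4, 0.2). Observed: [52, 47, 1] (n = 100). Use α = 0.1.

Expected: [40.0, 40.0, 20.0]. χ² = 22.875. df = 2, critical = 4.605. Reject H₀.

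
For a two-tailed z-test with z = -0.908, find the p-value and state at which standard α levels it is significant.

p = 2·P(Z > |-0.908|) = 2·(1 - Φ(0.908)) ≈ 0.3639. Not significant at any standard level.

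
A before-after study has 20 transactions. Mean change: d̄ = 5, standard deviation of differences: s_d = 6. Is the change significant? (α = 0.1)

t = d̄/(s_d/√n) = 5/(6/√20) = 3.727. df = 19, critical t = ±1.729. Reject H₀.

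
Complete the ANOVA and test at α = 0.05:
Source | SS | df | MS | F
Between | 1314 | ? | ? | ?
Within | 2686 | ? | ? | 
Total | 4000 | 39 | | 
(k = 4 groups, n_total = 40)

df_between = 3, df_within = 36. MS_between = 438.0, MS_within = 74.61. F = 5.87, F_crit ≈ 2.866. Reject H₀.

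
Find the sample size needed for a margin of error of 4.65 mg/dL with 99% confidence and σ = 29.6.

n = (z*σ/E)² = (2.576×29.6/4.65)² = 268.9 → n = 269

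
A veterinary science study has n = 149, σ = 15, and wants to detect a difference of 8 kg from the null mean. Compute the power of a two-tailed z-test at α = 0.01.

SE = σ/√n = 15/√149 = 1.229. Non-centrality λ = d/SE = 8/1.229 = 6.51. Power ≈ Φ(λ - z_{α/2}) = Φ(6.51 - 2.576) = Φ(3.934) = 1.0.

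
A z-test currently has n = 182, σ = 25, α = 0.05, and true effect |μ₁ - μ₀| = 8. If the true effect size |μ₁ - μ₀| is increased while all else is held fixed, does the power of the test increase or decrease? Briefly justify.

Power increases: a larger true effect increases the non-centrality λ = |μ₁ - μ₀|/(σ/√n).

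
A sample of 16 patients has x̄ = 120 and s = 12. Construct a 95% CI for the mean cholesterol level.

CI = x̄ ± t*(s/√n) = 120 ± 2.131(12/√16) = (113.61, 126.39)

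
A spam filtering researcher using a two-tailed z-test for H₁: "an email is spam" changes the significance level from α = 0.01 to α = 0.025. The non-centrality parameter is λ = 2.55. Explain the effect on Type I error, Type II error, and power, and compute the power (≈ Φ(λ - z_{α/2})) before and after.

Increasing α from 0.01 to 0.025:
• Type I error rate increases (α is the Type I rate by definition).
• Critical value moves from z_{α/2} = 2.576 to 2.241, so power = Φ(λ - z_{α/2}) goes from Φ(2.55 - 2.576) = 0.49 to Φ(2.55 - 2.241) = 0.621.
• Type II error rate β = 1 - power therefore decreases (0.51 → 0.379).
Appropriate when false negatives are costly — here, a spam email lands in the inbox.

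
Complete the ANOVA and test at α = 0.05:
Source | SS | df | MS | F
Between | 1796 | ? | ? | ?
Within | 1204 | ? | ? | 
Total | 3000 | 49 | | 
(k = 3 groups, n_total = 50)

df_between = 2, df_within = 47. MS_between = 898.0, MS_within = 25.62. F = 35.055, F_crit ≈ 3.195. Reject H₀.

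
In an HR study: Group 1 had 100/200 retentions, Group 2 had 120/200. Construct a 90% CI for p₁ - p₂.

p̂₁ = 0.5, p̂₂ = 0.6. Difference = -0.1. CI = (-0.181, -0.019)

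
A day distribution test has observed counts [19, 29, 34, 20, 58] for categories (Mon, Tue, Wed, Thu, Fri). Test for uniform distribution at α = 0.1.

Expected = 32 each. χ² = Σ(O-E)²/E = 31.312. df = 4, critical value = 7.779. Reject H₀.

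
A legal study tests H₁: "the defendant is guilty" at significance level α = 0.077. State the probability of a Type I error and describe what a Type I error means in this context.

P(Type I error) = α = 0.077. A Type I error is rejecting H₀ when H₀ is actually true (false positive) — here, concluding that the defendant is guilty when in fact this is not the case. Consequence: convicting an innocent person.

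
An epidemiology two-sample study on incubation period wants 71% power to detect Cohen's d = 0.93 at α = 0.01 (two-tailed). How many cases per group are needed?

z_{α/2} = 2.576, z_β = Φ⁻¹(0.71) = 0.553. For large effect (d = 0.93): n per group = 2(z_{α/2} + z_β)²/d² = 2(2.576 + 0.553)²/0.93² = 22.6 → 23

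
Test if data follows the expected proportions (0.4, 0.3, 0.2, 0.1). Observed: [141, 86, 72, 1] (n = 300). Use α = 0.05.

Expected: [120.0, 90.0, 60.0, 30.0]. χ² = 34.286. df = 3, critical = 7.815. Reject H₀.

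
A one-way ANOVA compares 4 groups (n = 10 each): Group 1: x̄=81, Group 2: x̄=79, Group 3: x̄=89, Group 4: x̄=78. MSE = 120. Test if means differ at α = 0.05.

Grand mean = 81.75. SS_between = 747.5, MS_between = 249.17. F = 2.076, F_crit ≈ 2.866. Fail to reject H₀.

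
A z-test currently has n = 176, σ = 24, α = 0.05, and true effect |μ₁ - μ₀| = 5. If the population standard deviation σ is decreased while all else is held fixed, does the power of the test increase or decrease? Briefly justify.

Power increases: a smaller σ shrinks the standard error σ/√n, moving the sampling distribution under H₁ further from the critical value.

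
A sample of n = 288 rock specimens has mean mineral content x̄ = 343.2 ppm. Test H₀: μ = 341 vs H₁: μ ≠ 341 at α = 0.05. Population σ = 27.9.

z = (x̄ - μ₀)/(σ/√n) = (343.2 - 341)/(27.9/√288) = 1.338. Critical value: ±1.96. Since |1.338| ≤ 1.96, Fail to reject H₀.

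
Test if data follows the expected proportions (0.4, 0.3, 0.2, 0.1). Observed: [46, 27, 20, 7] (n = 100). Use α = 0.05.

Expected: [40.0, 30.0, 20.0, 10.0]. χ² = 2.1. df = 3, critical = 7.815. Fail to reject H₀.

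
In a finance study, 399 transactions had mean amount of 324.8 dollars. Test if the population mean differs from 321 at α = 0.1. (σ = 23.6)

z = (x̄ - μ₀)/(σ/√n) = (324.8 - 321)/(23.6/√399) = 3.216. Critical value: ±1.645. Since |3.216| > 1.645, Reject H₀.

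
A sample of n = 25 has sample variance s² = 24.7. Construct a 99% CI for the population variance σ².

df = 24. χ²_{0.005} = 45.559, χ²_{0.995} = 9.886. CI for σ² = ((n-1)s²/χ²_{α/2}, (n-1)s²/χ²_{1-α/2}) = (24·24.7/45.559, 24·24.7/9.886) = (13.01, 59.96)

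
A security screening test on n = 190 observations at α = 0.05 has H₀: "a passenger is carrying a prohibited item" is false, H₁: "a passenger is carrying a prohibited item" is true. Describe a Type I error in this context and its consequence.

Type I error: rejecting H₀ when it is true — concluding that a passenger is carrying a prohibited item when in fact it is not. Consequence: detaining an innocent passenger — delay and inconvenience.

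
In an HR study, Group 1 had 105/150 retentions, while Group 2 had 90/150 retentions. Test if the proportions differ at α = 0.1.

p̂₁ = 0.7, p̂₂ = 0.6, pooled p̂ = 0.65. z = 1.816. Critical: ±1.645. Reject H₀.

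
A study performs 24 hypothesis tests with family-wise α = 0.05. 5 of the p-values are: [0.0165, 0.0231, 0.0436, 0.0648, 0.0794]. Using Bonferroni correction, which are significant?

Bonferroni α = 0.05/24 = 0.00208. None of the given p-values are significant.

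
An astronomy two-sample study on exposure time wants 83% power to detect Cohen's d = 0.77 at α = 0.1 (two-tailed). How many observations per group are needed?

z_{α/2} = 1.645, z_β = Φ⁻¹(0.83) = 0.954. For medium effect (d = 0.77): n per group = 2(z_{α/2} + z_β)²/d² = 2(1.645 + 0.954)²/0.77² = 22.8 → 23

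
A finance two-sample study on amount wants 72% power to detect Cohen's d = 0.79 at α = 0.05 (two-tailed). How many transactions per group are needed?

z_{α/2} = 1.96, z_β = Φ⁻¹(0.72) = 0.583. For medium effect (d = 0.79): n per group = 2(z_{α/2} + z_β)²/d² = 2(1.96 + 0.583)²/0.79² = 20.7 → 21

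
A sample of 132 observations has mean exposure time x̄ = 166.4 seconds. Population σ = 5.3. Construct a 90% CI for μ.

CI = x̄ ± z*(σ/√n) = 166.4 ± 1.645(5.3/√132) = 166.4 ± 0.76 = (165.64, 167.16)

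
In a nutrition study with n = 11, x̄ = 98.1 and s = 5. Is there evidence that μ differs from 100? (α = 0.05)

t = (x̄ - μ₀)/(s/√n) = (98.1 - 100)/(5/√11) = -1.26. df = 10, critical t = ±2.228. Fail to reject H₀.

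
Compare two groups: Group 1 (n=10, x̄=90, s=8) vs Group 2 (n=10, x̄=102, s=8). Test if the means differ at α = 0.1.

Pooled sp = 8.0. t = -3.354, df = 18. Critical t = ±1.734. Reject H₀.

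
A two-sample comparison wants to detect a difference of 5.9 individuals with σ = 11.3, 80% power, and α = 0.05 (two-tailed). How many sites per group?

n per group = 2(z_α/2 + z_β)²σ²/d² = 2×(1.96 + 0.84)²×11.3²/5.9² = 57.5 → n = 58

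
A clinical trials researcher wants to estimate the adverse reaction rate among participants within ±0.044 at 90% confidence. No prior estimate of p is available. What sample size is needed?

Conservative approach: use p = 0.5 (maximizes p(1-p) = 0.25). n = z²(0.25)/E² = 1.645²×0.25/0.044² = 349.4 → n = 350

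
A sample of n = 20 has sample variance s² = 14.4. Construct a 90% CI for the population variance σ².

df = 19. χ²_{0.05} = 30.144, χ²_{0.95} = 10.117. CI for σ² = ((n-1)s²/χ²_{α/2}, (n-1)s²/χ²_{1-α/2}) = (19·14.4/30.144, 19·14.4/10.117) = (9.08, 27.04)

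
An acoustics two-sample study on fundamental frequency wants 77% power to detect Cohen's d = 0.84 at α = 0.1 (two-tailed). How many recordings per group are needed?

z_{α/2} = 1.645, z_β = Φ⁻¹(0.77) = 0.739. For large effect (d = 0.84): n per group = 2(z_{α/2} + z_β)²/d² = 2(1.645 + 0.739)²/0.84² = 16.1 → 17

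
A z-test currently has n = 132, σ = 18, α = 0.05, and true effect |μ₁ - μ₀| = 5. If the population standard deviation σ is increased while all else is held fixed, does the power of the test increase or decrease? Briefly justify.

Power decreases: a larger σ inflates the standard error σ/√n, pulling the sampling distribution under H₁ back toward the critical value.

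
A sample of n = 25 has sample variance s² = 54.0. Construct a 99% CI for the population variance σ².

df = 24. χ²_{0.005} = 45.559, χ²_{0.995} = 9.886. CI for σ² = ((n-1)s²/χ²_{α/2}, (n-1)s²/χ²_{1-α/2}) = (24·54.0/45.559, 24·54.0/9.886) = (28.45, 131.09)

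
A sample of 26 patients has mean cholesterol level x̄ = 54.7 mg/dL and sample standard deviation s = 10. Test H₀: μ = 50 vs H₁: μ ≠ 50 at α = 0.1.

t = (x̄ - μ₀)/(s/√n) = (54.7 - 50)/(10/√26) = 2.397. df = 25, critical t = ±1.708. Reject H₀.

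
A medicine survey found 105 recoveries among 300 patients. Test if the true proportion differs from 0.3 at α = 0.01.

p̂ = 0.35, p₀ = 0.3. z = (p̂ - p₀)/√(p₀(1-p₀)/n) = 1.89. Critical: ±2.576. Fail to reject H₀.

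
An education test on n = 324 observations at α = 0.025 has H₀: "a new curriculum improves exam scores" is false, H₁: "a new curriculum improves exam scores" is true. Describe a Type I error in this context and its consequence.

Type I error: rejecting H₀ when it is true — concluding that a new curriculum improves exam scores when in fact it is not. Consequence: adopting a curriculum that gives no real benefit — disruption for nothing.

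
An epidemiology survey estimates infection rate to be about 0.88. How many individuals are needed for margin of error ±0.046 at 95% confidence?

n = z²p(1-p)/E² = 1.96²×0.88×0.12/0.046² = 191.7 → n = 192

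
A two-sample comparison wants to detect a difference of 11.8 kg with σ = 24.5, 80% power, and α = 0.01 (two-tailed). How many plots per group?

n per group = 2(z_α/2 + z_β)²σ²/d² = 2×(2.576 + 0.84)²×24.5²/11.8² = 100.6 → n = 101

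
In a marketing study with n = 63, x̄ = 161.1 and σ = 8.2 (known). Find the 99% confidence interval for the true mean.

CI = x̄ ± z*(σ/√n) = 161.1 ± 2.576(8.2/√63) = 161.1 ± 2.66 = (158.44, 163.76)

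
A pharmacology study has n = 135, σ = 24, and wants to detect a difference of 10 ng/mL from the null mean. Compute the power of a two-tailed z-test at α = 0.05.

SE = σ/√n = 24/√135 = 2.066. Non-centrality λ = d/SE = 10/2.066 = 4.841. Power ≈ Φ(λ - z_{α/2}) = Φ(4.841 - 1.96) = Φ(2.881) = 0.998.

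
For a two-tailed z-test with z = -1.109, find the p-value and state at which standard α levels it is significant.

p = 2·P(Z > |-1.109|) = 2·(1 - Φ(1.109)) ≈ 0.2674. Not significant at any standard level.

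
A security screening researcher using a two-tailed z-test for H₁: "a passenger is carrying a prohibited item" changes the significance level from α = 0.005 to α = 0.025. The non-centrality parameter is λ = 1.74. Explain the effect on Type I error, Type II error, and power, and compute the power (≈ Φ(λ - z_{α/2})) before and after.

Increasing α from 0.005 to 0.025:
• Type I error rate increases (α is the Type I rate by definition).
• Critical value moves from z_{α/2} = 2.807 to 2.241, so power = Φ(λ - z_{α/2}) goes from Φ(1.74 - 2.807) = 0.143 to Φ(1.74 - 2.241) = 0.308.
• Type II error rate β = 1 - power therefore decreases (0.857 → 0.692).
Appropriate when false negatives are costly — here, letting a prohibited item through — security breach.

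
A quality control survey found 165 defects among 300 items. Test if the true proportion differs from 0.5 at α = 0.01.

p̂ = 0.55, p₀ = 0.5. z = (p̂ - p₀)/√(p₀(1-p₀)/n) = 1.732. Critical: ±2.576. Fail to reject H₀.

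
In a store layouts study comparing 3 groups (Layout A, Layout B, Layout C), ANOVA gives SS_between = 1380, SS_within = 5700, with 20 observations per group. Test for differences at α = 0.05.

df_between = 2, df_within = 57. F = MS_between/MS_within = 690.0/100.0 = 6.9. F_crit ≈ 3.159. Reject H₀. At least one mean differs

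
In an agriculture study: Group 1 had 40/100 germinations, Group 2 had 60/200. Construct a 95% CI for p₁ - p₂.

p̂₁ = 0.4, p̂₂ = 0.3. Difference = 0.1. CI = (-0.015, 0.215)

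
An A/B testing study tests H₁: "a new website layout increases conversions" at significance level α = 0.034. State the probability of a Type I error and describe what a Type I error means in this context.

P(Type I error) = α = 0.034. A Type I error is rejecting H₀ when H₀ is actually true (false positive) — here, concluding that a new website layout increases conversions when in fact this is not the case. Consequence: rolling out a layout that doesn't actually help — wasted engineering effort.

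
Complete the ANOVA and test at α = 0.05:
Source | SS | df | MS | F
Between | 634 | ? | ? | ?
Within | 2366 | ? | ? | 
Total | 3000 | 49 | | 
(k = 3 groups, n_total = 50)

df_between = 2, df_within = 47. MS_between = 317.0, MS_within = 50.34. F = 6.297, F_crit ≈ 3.195. Reject H₀.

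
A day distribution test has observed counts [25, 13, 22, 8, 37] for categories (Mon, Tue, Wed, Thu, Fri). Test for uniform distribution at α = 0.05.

Expected = 21 each. χ² = Σ(O-E)²/E = 24.095. df = 4, critical value = 9.488. Reject H₀.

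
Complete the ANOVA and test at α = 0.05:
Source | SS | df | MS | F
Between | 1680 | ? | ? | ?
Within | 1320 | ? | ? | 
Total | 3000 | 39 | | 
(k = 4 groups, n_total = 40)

df_between = 3, df_within = 36. MS_between = 560.0, MS_within = 36.67. F = 15.273, F_crit ≈ 2.866. Reject H₀.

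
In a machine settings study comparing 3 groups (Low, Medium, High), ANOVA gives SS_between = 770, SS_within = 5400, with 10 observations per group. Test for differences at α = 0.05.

df_between = 2, df_within = 27. F = MS_between/MS_within = 385.0/200.0 = 1.925. F_crit ≈ 3.354. Fail to reject H₀.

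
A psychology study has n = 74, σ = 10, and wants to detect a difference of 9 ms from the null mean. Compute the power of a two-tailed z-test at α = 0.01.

SE = σ/√n = 10/√74 = 1.162. Non-centrality λ = d/SE = 9/1.162 = 7.742. Power ≈ Φ(λ - z_{α/2}) = Φ(7.742 - 2.576) = Φ(5.166) = 1.0.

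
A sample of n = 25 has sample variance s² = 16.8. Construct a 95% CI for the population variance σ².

df = 24. χ²_{0.025} = 39.364, χ²_{0.975} = 12.401. CI for σ² = ((n-1)s²/χ²_{α/2}, (n-1)s²/χ²_{1-α/2}) = (24·16.8/39.364, 24·16.8/12.401) = (10.24, 32.51)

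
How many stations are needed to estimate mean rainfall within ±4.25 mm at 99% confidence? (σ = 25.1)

n = (z*σ/E)² = (2.576×25.1/4.25)² = 231.5 → n = 232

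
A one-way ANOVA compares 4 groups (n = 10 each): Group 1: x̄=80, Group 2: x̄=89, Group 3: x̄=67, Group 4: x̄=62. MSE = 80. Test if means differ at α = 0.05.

Grand mean = 74.5. SS_between = 4530.0, MS_between = 1510.0. F = 18.875, F_crit ≈ 2.866. Reject H₀.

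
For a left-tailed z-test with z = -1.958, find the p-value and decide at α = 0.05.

p = P(Z < -1.958) = Φ(-1.958) ≈ 0.0251. Since p < 0.05, reject H₀ (significant) at α = 0.05.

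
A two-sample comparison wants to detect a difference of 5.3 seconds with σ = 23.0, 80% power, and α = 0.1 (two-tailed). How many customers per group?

n per group = 2(z_α/2 + z_β)²σ²/d² = 2×(1.645 + 0.84)²×23.0²/5.3² = 232.6 → n = 233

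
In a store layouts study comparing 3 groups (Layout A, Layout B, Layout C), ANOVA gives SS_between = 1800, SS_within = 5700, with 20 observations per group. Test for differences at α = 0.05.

df_between = 2, df_within = 57. F = MS_between/MS_within = 900.0/100.0 = 9.0. F_crit ≈ 3.159. Reject H₀. At least one mean differs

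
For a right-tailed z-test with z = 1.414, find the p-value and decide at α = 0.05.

p = P(Z > 1.414) = 1 - Φ(1.414) ≈ 0.0787. Since p ≥ 0.05, fail to reject H₀ (not significant) at α = 0.05.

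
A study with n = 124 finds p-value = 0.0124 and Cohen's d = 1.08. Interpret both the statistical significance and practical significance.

Statistically significant (p = 0.0124 < 0.05). Cohen's d = 1.08 indicates a large effect size. Both statistical and practical significance should be considered.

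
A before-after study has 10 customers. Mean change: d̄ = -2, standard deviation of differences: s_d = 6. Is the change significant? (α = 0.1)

t = d̄/(s_d/√n) = -2/(6/√10) = -1.054. df = 9, critical t = ±1.833. Fail to reject H₀.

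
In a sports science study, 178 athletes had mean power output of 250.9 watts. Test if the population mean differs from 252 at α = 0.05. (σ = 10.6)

z = (x̄ - μ₀)/(σ/√n) = (250.9 - 252)/(10.6/√178) = -1.385. Critical value: ±1.96. Since |-1.385| ≤ 1.96, Fail to reject H₀.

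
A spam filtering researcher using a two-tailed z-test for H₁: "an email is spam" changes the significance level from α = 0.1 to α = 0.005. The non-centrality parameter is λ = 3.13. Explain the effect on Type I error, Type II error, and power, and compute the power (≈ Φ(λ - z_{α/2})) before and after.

Decreasing α from 0.1 to 0.005:
• Type I error rate decreases (α is the Type I rate by definition).
• Critical value moves from z_{α/2} = 1.645 to 2.807, so power = Φ(λ - z_{α/2}) goes from Φ(3.13 - 1.645) = 0.931 to Φ(3.13 - 2.807) = 0.627.
• Type II error rate β = 1 - power therefore increases (0.069 → 0.373).
Appropriate when false positives are costly — here, a legitimate email is sent to the spam folder and the user misses it.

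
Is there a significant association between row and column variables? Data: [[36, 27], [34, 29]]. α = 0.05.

χ² = 0.129. df = 1, critical = 3.841. Fail to reject H₀. No evidence of dependence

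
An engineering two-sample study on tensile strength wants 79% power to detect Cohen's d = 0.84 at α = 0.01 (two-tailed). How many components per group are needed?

z_{α/2} = 2.576, z_β = Φ⁻¹(0.79) = 0.806. For large effect (d = 0.84): n per group = 2(z_{α/2} + z_β)²/d² = 2(2.576 + 0.806)²/0.84² = 32.4 → 33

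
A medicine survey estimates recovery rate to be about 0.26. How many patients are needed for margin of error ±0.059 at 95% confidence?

n = z²p(1-p)/E² = 1.96²×0.26×0.74/0.059² = 212.3 → n = 213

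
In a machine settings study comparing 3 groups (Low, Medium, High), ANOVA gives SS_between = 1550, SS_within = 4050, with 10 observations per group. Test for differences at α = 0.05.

df_between = 2, df_within = 27. F = MS_between/MS_within = 775.0/150.0 = 5.167. F_crit ≈ 3.354. Reject H₀. At least one mean differs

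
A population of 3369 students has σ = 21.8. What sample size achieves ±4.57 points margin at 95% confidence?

Without FPC: n₀ = (1.96×21.8/4.57)² = 87.416. With FPC: n = n₀N/(n₀+N-1) = 85.2 → n = 86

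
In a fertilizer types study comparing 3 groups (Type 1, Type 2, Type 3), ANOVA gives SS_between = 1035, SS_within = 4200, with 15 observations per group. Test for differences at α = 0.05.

df_between = 2, df_within = 42. F = MS_between/MS_within = 517.5/100.0 = 5.175. F_crit ≈ 3.22. Reject H₀. At least one mean differs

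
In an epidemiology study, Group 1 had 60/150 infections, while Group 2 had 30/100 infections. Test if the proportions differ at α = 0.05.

p̂₁ = 0.4, p̂₂ = 0.3, pooled p̂ = 0.36. z = 1.614. Critical: ±1.96. Fail to reject H₀.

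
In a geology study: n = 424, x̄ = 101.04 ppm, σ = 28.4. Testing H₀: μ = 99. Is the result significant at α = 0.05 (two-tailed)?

z = (101.04 - 99)/(28.4/√424) = 1.479. Since |z| ≤ 1.96, not significant at α = 0.05.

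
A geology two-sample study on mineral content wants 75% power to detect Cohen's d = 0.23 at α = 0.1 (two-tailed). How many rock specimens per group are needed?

z_{α/2} = 1.645, z_β = Φ⁻¹(0.75) = 0.674. For small effect (d = 0.23): n per group = 2(z_{α/2} + z_β)²/d² = 2(1.645 + 0.674)²/0.23² = 203.3 → 204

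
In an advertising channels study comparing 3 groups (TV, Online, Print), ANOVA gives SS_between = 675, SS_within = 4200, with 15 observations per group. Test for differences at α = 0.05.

df_between = 2, df_within = 42. F = MS_between/MS_within = 337.5/100.0 = 3.375. F_crit ≈ 3.22. Reject H₀. At least one mean differs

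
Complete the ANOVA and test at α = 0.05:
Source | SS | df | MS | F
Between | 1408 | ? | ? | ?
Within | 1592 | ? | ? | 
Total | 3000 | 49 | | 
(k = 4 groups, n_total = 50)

df_between = 3, df_within = 46. MS_between = 469.33, MS_within = 34.61. F = 13.561, F_crit ≈ 2.807. Reject H₀.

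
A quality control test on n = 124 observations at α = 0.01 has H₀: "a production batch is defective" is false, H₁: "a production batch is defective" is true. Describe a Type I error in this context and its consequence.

Type I error: rejecting H₀ when it is true — concluding that a production batch is defective when in fact it is not. Consequence: scrapping a good batch — wasted material and cost for no reason.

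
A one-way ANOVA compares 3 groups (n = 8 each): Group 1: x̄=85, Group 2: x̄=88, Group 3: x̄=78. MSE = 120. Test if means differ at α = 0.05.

Grand mean = 83.67. SS_between = 421.33, MS_between = 210.67. F = 1.756, F_crit ≈ 3.467. Fail to reject H₀.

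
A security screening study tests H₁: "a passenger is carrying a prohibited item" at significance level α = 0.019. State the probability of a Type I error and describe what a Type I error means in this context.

P(Type I error) = α = 0.019. A Type I error is rejecting H₀ when H₀ is actually true (false positive) — here, concluding that a passenger is carrying a prohibited item when in fact this is not the case. Consequence: detaining an innocent passenger — delay and inconvenience.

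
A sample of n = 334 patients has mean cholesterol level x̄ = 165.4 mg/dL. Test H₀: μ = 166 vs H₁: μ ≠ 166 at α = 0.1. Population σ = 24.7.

z = (x̄ - μ₀)/(σ/√n) = (165.4 - 166)/(24.7/√334) = -0.444. Critical value: ±1.645. Since |-0.444| ≤ 1.645, Fail to reject H₀.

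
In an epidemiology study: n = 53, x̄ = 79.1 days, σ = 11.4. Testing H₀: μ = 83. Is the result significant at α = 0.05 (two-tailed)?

z = (79.1 - 83)/(11.4/√53) = -2.491. Since |z| > 1.96, significant at α = 0.05.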